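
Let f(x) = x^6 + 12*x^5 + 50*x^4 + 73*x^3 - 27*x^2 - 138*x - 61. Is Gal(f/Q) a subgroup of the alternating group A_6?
The polynomial is irreducible of degree 6 over Q. Its discriminant is 30991489 = 5567^2, a perfect square. A Galois group lies in the alternating group exactly when the discriminant is a square in Q, so the Galois group (PSL(2,5)) is contained in A_6.

Yes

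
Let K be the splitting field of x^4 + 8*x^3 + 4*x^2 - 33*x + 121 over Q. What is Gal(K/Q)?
C_4

The polynomial is an irreducible quartic over Q and its discriminant is 25425125, which is not a perfect square, so the Galois group is not contained in A_4. The resolvent cubic y^3 - 4*y^2 - 748*y - 6897 has exactly one rational root, so the Galois group is C_4 or D_4. The quartic becomes reducible over Q(sqrt(disc)), so the group is C_4.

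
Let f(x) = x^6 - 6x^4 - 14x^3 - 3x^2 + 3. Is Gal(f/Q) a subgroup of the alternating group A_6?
The polynomial is irreducible of degree 6 over Q. Its discriminant is 19050624576 = 138024^2, a perfect square. A Galois group lies in the alternating group exactly when the discriminant is a square in Q, so the Galois group (A_4) is contained in A_6.

Yes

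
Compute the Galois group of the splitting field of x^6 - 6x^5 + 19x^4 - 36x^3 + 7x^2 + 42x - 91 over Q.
The polynomial f is an irreducible sextic over Q, so G = Gal(f/Q) is one of the 16 transitive subgroups 6T1, ..., 6T16 of S_6. The discriminant of f is 164995463643136 = 12845056^2, a perfect square, so G is contained in A_6. The transitive groups of degree 6 contained in A_6 are: A_4 (6T4, order 12), S_4 (6T7, order 24), (C_3 x C_3) : C_4 (6T10, order 36), PSL(2,5) (6T12, order 60), A_6 (6T15, order 360). By Dedekind's theorem, for a prime p not dividing disc(f) the degrees of the irreducible factors of f mod p form the cycle type of an element of G. Factoring f modulo the 33 such primes p <= 149 (skipping 2, 7, which divide the discriminant), each new pattern first appears at: mod 3: f = (x^3 + 2x + 1)(x^3 + 2x + 2), pattern 3+3; mod 13: f = (x)(x + 11)(x^2 + 11x + 8)(x^2 + 11x + 12), pattern 2+2+1+1. No other pattern occurs in this range, so the set of observed cycle types is {3+3, 2+2+1+1}. The candidates containing elements of all these cycle types are A_4 (6T4) of order 12, S_4 (6T7) of order 24, (C_3 x C_3) : C_4 (6T10) of order 36, PSL(2,5) (6T12) of order 60, A_6 (6T15) of order 360; the others are excluded. The observed types are precisely the cycle types that occur in A_4 (6T4) (apart from the identity). Each of the other remaining candidates has further cycle types, and by the Chebotarev density theorem the matching factorization patterns would occur for a proportion of primes equal to their share of the group: S_4 (6T7) additionally contains elements of type 4+2 (6 of its 24 elements, about 25% of primes); (C_3 x C_3) : C_4 (6T10) additionally contains elements of type 4+2, 3+1+1+1 (22 of its 36 elements, about 61% of primes); PSL(2,5) (6T12) additionally contains elements of type 5+1 (24 of its 60 elements, about 40% of primes); A_6 (6T15) additionally contains elements of type 5+1, 4+2, 3+1+1+1 (274 of its 360 elements, about 76% of primes). None of the 33 primes tested shows any such pattern (for each of these groups the chance of that is below 10^-4), which rules them out. Hence G = A_4 (6T4), of order 12.

A_4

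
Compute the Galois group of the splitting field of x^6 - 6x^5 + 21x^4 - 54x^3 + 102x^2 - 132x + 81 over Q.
PGL(2,5), S_5 acting on 6 points

The polynomial f is an irreducible sextic over Q, so G = Gal(f/Q) is one of the 16 transitive subgroups 6T1, ..., 6T16 of S_6. The discriminant of f is -1024192512, which is not a perfect square, so G is not contained in A_6. The transitive groups of degree 6 not contained in A_6 are: C_6 (6T1, order 6), S_3 (6T2, order 6), D_6 (6T3, order 12), C_3 x S_3 (6T5, order 18), A_4 x C_2 (6T6, order 24), S_4 (6T8, order 24), S_3 x S_3 (6T9, order 36), S_4 x C_2 (6T11, order 48), (S_3 x S_3) : C_2 (6T13, order 72), PGL(2,5) (6T14, order 120), S_6 (6T16, order 720). By Dedekind's theorem, for a prime p not dividing disc(f) the degrees of the irreducible factors of f mod p form the cycle type of an element of G. Factoring f modulo the 21 such primes p <= 89 (skipping 2, 3, 7, which divide the discriminant), each new pattern first appears at: mod 5: f = (x^6 + 4x^5 + x^4 + x^3 + 2x^2 + 3x + 1), pattern 6; mod 11: f = (x + 5)(x^5 + 10x^3 + 6x^2 + 6x + 3), pattern 5+1; mod 13: f = (x + 10)(x + 12)(x^4 + 11x^3 + 10x^2 + 5x + 1), pattern 4+1+1; mod 23: f = (x + 12)(x + 18)(x^2 + 12x + 8)(x^2 + 21x + 4), pattern 2+2+1+1; mod 43: f = (x^3 + 16x^2 + 4x + 2)(x^3 + 21x^2 + 25x + 19), pattern 3+3; mod 61: f = (x^2 + x + 16)(x^2 + 14x + 20)(x^2 + 40x + 42), pattern 2+2+2. No other pattern occurs in this range, so the set of observed cycle types is {6, 5+1, 4+1+1, 2+2+1+1, 3+3, 2+2+2}. The candidates containing elements of all these cycle types are PGL(2,5) (6T14) of order 120, S_6 (6T16) of order 720; the others are excluded. The observed types are precisely the cycle types that occur in PGL(2,5) (6T14) (apart from the identity). Each of the other remaining candidates has further cycle types, and by the Chebotarev density theorem the matching factorization patterns would occur for a proportion of primes equal to their share of the group: S_6 (6T16) additionally contains elements of type 4+2, 3+2+1, 3+1+1+1, 2+1+1+1+1 (265 of its 720 elements, about 37% of primes). None of the 21 primes tested shows any such pattern (for each of these groups the chance of that is below 10^-4), which rules them out. Hence G = PGL(2,5) (6T14), of order 120.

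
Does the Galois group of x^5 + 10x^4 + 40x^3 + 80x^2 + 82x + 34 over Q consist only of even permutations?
The polynomial is irreducible of degree 5 over Q. Its discriminant is 58192, which is not a perfect square. A Galois group lies in the alternating group exactly when the discriminant is a square in Q, so the Galois group (S_5) is not contained in A_5.

No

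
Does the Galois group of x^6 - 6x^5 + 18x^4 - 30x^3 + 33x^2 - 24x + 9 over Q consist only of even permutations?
No

The polynomial is irreducible of degree 6 over Q. Its discriminant is -16003008, which is not a perfect square. A Galois group lies in the alternating group exactly when the discriminant is a square in Q, so the Galois group (PGL(2,5)) is not contained in A_6.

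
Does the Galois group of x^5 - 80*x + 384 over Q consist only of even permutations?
The polynomial is irreducible of degree 5 over Q. Its discriminant is 67108864000000 = 8192000^2, a perfect square. A Galois group lies in the alternating group exactly when the discriminant is a square in Q, so the Galois group (D_5) is contained in A_5.

Yes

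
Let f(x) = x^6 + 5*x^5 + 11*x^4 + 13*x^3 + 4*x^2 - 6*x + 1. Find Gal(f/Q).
The polynomial f is an irreducible sextic over Q, so G = Gal(f/Q) is one of the 16 transitive subgroups 6T1, ..., 6T16 of S_6. The discriminant of f is 525625 = 725^2, a perfect square, so G is contained in A_6. The transitive groups of degree 6 contained in A_6 are: A_4 (6T4, order 12), S_4 (6T7, order 24), (C_3 x C_3) : C_4 (6T10, order 36), PSL(2,5) (6T12, order 60), A_6 (6T15, order 360). By Dedekind's theorem, for a prime p not dividing disc(f) the degrees of the irreducible factors of f mod p form the cycle type of an element of G. Factoring f modulo the 19 such primes p <= 73 (skipping 5, 29, which divide the discriminant), each new pattern first appears at: mod 2: f = (x^2 + x + 1)(x^4 + x + 1), pattern 4+2; mod 11: f = (x^3 + 6x^2 + 3x + 10)(x^3 + 10x^2 + 3x + 10), pattern 3+3; mod 19: f = (x + 8)(x + 9)(x^2 + 9x + 7)(x^2 + 17x + 2), pattern 2+2+1+1; mod 61: f = (x + 20)(x + 27)(x + 34)(x^3 + 46x^2 + 3x + 60), pattern 3+1+1+1. No other pattern occurs in this range, so the set of observed cycle types is {4+2, 3+3, 2+2+1+1, 3+1+1+1}. The candidates containing elements of all these cycle types are (C_3 x C_3) : C_4 (6T10) of order 36, A_6 (6T15) of order 360; the others are excluded. The observed types are precisely the cycle types that occur in (C_3 x C_3) : C_4 (6T10) (apart from the identity). Each of the other remaining candidates has further cycle types, and by the Chebotarev density theorem the matching factorization patterns would occur for a proportion of primes equal to their share of the group: A_6 (6T15) additionally contains elements of type 5+1 (144 of its 360 elements, about 40% of primes). None of the 19 primes tested shows any such pattern (for each of these groups the chance of that is below 10^-4), which rules them out. Hence G = (C_3 x C_3) : C_4 (6T10), of order 36.

6T10: (C_3 x C_3) : C_4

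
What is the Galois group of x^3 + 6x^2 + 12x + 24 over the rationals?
S_3 (also written S3)

The polynomial is an irreducible cubic over Q and its discriminant is -6912, which is not a perfect square. For an irreducible cubic, a non-square discriminant gives Galois group S_3.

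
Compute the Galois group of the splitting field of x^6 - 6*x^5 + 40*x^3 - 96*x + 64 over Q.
The polynomial f is an irreducible sextic over Q, so G = Gal(f/Q) is one of the 16 transitive subgroups 6T1, ..., 6T16 of S_6. The discriminant of f is -37572373905408, which is not a perfect square, so G is not contained in A_6. The transitive groups of degree 6 not contained in A_6 are: C_6 (6T1, order 6), S_3 (6T2, order 6), D_6 (6T3, order 12), C_3 x S_3 (6T5, order 18), A_4 x C_2 (6T6, order 24), S_4 (6T8, order 24), S_3 x S_3 (6T9, order 36), S_4 x C_2 (6T11, order 48), (S_3 x S_3) : C_2 (6T13, order 72), PGL(2,5) (6T14, order 120), S_6 (6T16, order 720). By Dedekind's theorem, for a prime p not dividing disc(f) the degrees of the irreducible factors of f mod p form the cycle type of an element of G. Factoring f modulo the 23 such primes p <= 97 (skipping 2, 3, which divide the discriminant), each new pattern first appears at: mod 5: f = (x^2 + 2x + 4)(x^2 + 3x + 3)(x^2 + 4x + 2), pattern 2+2+2; mod 7: f = (x^3 + 2x^2 + 5x + 1)(x^3 + 6x^2 + 4x + 1), pattern 3+3; mod 31: f = (x + 6)(x + 11)(x + 14)(x + 15)(x + 18)(x + 23), pattern 1+1+1+1+1+1. No other pattern occurs in this range, so the set of observed cycle types is {2+2+2, 3+3, 1+1+1+1+1+1}. The candidates containing elements of all these cycle types are C_6 (6T1) of order 6, S_3 (6T2) of order 6, D_6 (6T3) of order 12, C_3 x S_3 (6T5) of order 18, A_4 x C_2 (6T6) of order 24, S_4 (6T8) of order 24, S_3 x S_3 (6T9) of order 36, S_4 x C_2 (6T11) of order 48, (S_3 x S_3) : C_2 (6T13) of order 72, PGL(2,5) (6T14) of order 120, S_6 (6T16) of order 720; the others are excluded. The observed types are precisely the cycle types that occur in S_3 (6T2). Each of the other remaining candidates has further cycle types, and by the Chebotarev density theorem the matching factorization patterns would occur for a proportion of primes equal to their share of the group: C_6 (6T1) additionally contains elements of type 6 (2 of its 6 elements, about 33% of primes); D_6 (6T3) additionally contains elements of type 6, 2+2+1+1 (5 of its 12 elements, about 42% of primes); C_3 x S_3 (6T5) additionally contains elements of type 6, 3+1+1+1 (10 of its 18 elements, about 56% of primes); A_4 x C_2 (6T6) additionally contains elements of type 6, 2+2+1+1, 2+1+1+1+1 (14 of its 24 elements, about 58% of primes); S_4 (6T8) additionally contains elements of type 4+1+1, 2+2+1+1 (9 of its 24 elements, about 38% of primes); S_3 x S_3 (6T9) additionally contains elements of type 6, 3+1+1+1, 2+2+1+1 (25 of its 36 elements, about 69% of primes); S_4 x C_2 (6T11) additionally contains elements of type 6, 4+2, 4+1+1, 2+2+1+1, 2+1+1+1+1 (32 of its 48 elements, about 67% of primes); (S_3 x S_3) : C_2 (6T13) additionally contains elements of type 6, 4+2, 3+2+1, 3+1+1+1, 2+2+1+1, 2+1+1+1+1 (61 of its 72 elements, about 85% of primes); PGL(2,5) (6T14) additionally contains elements of type 6, 5+1, 4+1+1, 2+2+1+1 (89 of its 120 elements, about 74% of primes); S_6 (6T16) additionally contains elements of type 6, 5+1, 4+2, 4+1+1, 3+2+1, 3+1+1+1, 2+2+1+1, 2+1+1+1+1 (664 of its 720 elements, about 92% of primes). None of the 23 primes tested shows any such pattern (for each of these groups the chance of that is below 10^-4), which rules them out. Hence G = S_3 (6T2), of order 6.

6T2: S_3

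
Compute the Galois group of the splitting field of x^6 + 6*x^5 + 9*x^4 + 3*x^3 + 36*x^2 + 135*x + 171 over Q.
The polynomial f is an irreducible sextic over Q, so G = Gal(f/Q) is one of the 16 transitive subgroups 6T1, ..., 6T16 of S_6. The discriminant of f is -63822230816067, which is not a perfect square, so G is not contained in A_6. The transitive groups of degree 6 not contained in A_6 are: C_6 (6T1, order 6), S_3 (6T2, order 6), D_6 (6T3, order 12), C_3 x S_3 (6T5, order 18), A_4 x C_2 (6T6, order 24), S_4 (6T8, order 24), S_3 x S_3 (6T9, order 36), S_4 x C_2 (6T11, order 48), (S_3 x S_3) : C_2 (6T13, order 72), PGL(2,5) (6T14, order 120), S_6 (6T16, order 720). By Dedekind's theorem, for a prime p not dividing disc(f) the degrees of the irreducible factors of f mod p form the cycle type of an element of G. Factoring f modulo the 37 such primes p <= 173 (skipping 3, 19, 37, which divide the discriminant), each new pattern first appears at: mod 2: f = (x^6 + x^4 + x^3 + x + 1), pattern 6; mod 7: f = (x^3 + 3x^2 + x + 4)(x^3 + 3x^2 + 6x + 6), pattern 3+3; mod 17: f = (x^2 + 7)(x^2 + 2x + 12)(x^2 + 4x + 16), pattern 2+2+2; mod 73: f = (x + 1)(x + 16)(x + 29)(x + 46)(x + 65)(x + 68), pattern 1+1+1+1+1+1. No other pattern occurs in this range, so the set of observed cycle types is {6, 3+3, 2+2+2, 1+1+1+1+1+1}. The candidates containing elements of all these cycle types are C_6 (6T1) of order 6, D_6 (6T3) of order 12, C_3 x S_3 (6T5) of order 18, A_4 x C_2 (6T6) of order 24, S_3 x S_3 (6T9) of order 36, S_4 x C_2 (6T11) of order 48, (S_3 x S_3) : C_2 (6T13) of order 72, PGL(2,5) (6T14) of order 120, S_6 (6T16) of order 720; the others are excluded. The observed types are precisely the cycle types that occur in C_6 (6T1). Each of the other remaining candidates has further cycle types, and by the Chebotarev density theorem the matching factorization patterns would occur for a proportion of primes equal to their share of the group: D_6 (6T3) additionally contains elements of type 2+2+1+1 (3 of its 12 elements, about 25% of primes); C_3 x S_3 (6T5) additionally contains elements of type 3+1+1+1 (4 of its 18 elements, about 22% of primes); A_4 x C_2 (6T6) additionally contains elements of type 2+2+1+1, 2+1+1+1+1 (6 of its 24 elements, about 25% of primes); S_3 x S_3 (6T9) additionally contains elements of type 3+1+1+1, 2+2+1+1 (13 of its 36 elements, about 36% of primes); S_4 x C_2 (6T11) additionally contains elements of type 4+2, 4+1+1, 2+2+1+1, 2+1+1+1+1 (24 of its 48 elements, about 50% of primes); (S_3 x S_3) : C_2 (6T13) additionally contains elements of type 4+2, 3+2+1, 3+1+1+1, 2+2+1+1, 2+1+1+1+1 (49 of its 72 elements, about 68% of primes); PGL(2,5) (6T14) additionally contains elements of type 5+1, 4+1+1, 2+2+1+1 (69 of its 120 elements, about 58% of primes); S_6 (6T16) additionally contains elements of type 5+1, 4+2, 4+1+1, 3+2+1, 3+1+1+1, 2+2+1+1, 2+1+1+1+1 (544 of its 720 elements, about 76% of primes). None of the 37 primes tested shows any such pattern (for each of these groups the chance of that is below 10^-4), which rules them out. Hence G = C_6 (6T1), of order 6.

C_6 (also written C6)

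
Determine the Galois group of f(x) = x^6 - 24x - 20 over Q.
A_6 (order 360)

The polynomial f is an irreducible sextic over Q, so G = Gal(f/Q) is one of the 16 transitive subgroups 6T1, ..., 6T16 of S_6. The discriminant of f is 746496000000 = 864000^2, a perfect square, so G is contained in A_6. The transitive groups of degree 6 contained in A_6 are: A_4 (6T4, order 12), S_4 (6T7, order 24), (C_3 x C_3) : C_4 (6T10, order 36), PSL(2,5) (6T12, order 60), A_6 (6T15, order 360). By Dedekind's theorem, for a prime p not dividing disc(f) the degrees of the irreducible factors of f mod p form the cycle type of an element of G. Factoring f modulo the 6 such primes p <= 23 (skipping 2, 3, 5, which divide the discriminant), each new pattern first appears at: mod 7: f = (x + 4)(x^5 + 3x^4 + 2x^3 + 6x^2 + 4x + 2), pattern 5+1; mod 23: f = (x + 2)(x + 11)(x + 16)(x^3 + 17x^2 + 13x + 7), pattern 3+1+1+1. No other pattern occurs in this range, so the set of observed cycle types is {5+1, 3+1+1+1}. Among the candidates above, the only group containing elements of all these cycle types is A_6 (6T15) — each of A_4 (6T4), S_4 (6T7), (C_3 x C_3) : C_4 (6T10), PSL(2,5) (6T12) lacks at least one of them. Hence G = A_6 (6T15), of order 360.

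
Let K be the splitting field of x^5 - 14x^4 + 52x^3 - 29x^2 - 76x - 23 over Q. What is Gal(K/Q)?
C_5, the cyclic group of order 5

The polynomial f is an irreducible quintic over Q, so G = Gal(f/Q) is a transitive subgroup of S_5: one of C_5 (5T1, order 5), D_5 (5T2, order 10), F_20 (5T3, order 20), A_5 (5T4, order 60) or S_5 (5T5, order 120). The discriminant of f is 1012703329 = 31823^2, a perfect square, so G is contained in A_5. The transitive groups of degree 5 contained in A_5 are: C_5 (5T1, order 5), D_5 (5T2, order 10), A_5 (5T4, order 60). By Dedekind's theorem, for a prime p not dividing disc(f) the degrees of the irreducible factors of f mod p form the cycle type of an element of G. Factoring f modulo the 14 such primes p <= 47 (skipping 11, which divides the discriminant), each new pattern first appears at: mod 2: f = (x^5 + x^2 + 1), pattern 5; mod 23: f = (x)(x + 4)(x + 14)(x + 18)(x + 19), pattern 1+1+1+1+1. No other pattern occurs in this range, so the set of observed cycle types is {5, 1+1+1+1+1}. The candidates containing elements of all these cycle types are C_5 (5T1) of order 5, D_5 (5T2) of order 10, A_5 (5T4) of order 60; the others are excluded. The observed types are precisely the cycle types that occur in C_5 (5T1). Each of the other remaining candidates has further cycle types, and by the Chebotarev density theorem the matching factorization patterns would occur for a proportion of primes equal to their share of the group: D_5 (5T2) additionally contains elements of type 2+2+1 (5 of its 10 elements, about 50% of primes); A_5 (5T4) additionally contains elements of type 3+1+1, 2+2+1 (35 of its 60 elements, about 58% of primes). None of the 14 primes tested shows any such pattern (for each of these groups the chance of that is below 10^-4), which rules them out. Hence G = C_5 (5T1), of order 5.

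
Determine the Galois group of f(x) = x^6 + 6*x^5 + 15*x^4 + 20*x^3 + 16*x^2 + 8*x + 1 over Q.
6T7: S_4

The polynomial f is an irreducible sextic over Q, so G = Gal(f/Q) is one of the 16 transitive subgroups 6T1, ..., 6T16 of S_6. The discriminant of f is 61504 = 248^2, a perfect square, so G is contained in A_6. The transitive groups of degree 6 contained in A_6 are: A_4 (6T4, order 12), S_4 (6T7, order 24), (C_3 x C_3) : C_4 (6T10, order 36), PSL(2,5) (6T12, order 60), A_6 (6T15, order 360). By Dedekind's theorem, for a prime p not dividing disc(f) the degrees of the irreducible factors of f mod p form the cycle type of an element of G. Factoring f modulo the 79 such primes p <= 419 (skipping 2, 31, which divide the discriminant), each new pattern first appears at: mod 3: f = (x^2 + 2x + 2)(x^4 + x^3 + 2x^2 + 2x + 2), pattern 4+2; mod 5: f = (x^3 + 2x^2 + 4x + 4)(x^3 + 4x^2 + 3x + 4), pattern 3+3; mod 11: f = (x + 4)(x + 9)(x^2 + 6x + 1)(x^2 + 9x + 4), pattern 2+2+1+1; mod 67: f = (x + 3)(x + 4)(x + 12)(x + 57)(x + 65)(x + 66), pattern 1+1+1+1+1+1. No other pattern occurs in this range, so the set of observed cycle types is {4+2, 3+3, 2+2+1+1, 1+1+1+1+1+1}. The candidates containing elements of all these cycle types are S_4 (6T7) of order 24, (C_3 x C_3) : C_4 (6T10) of order 36, A_6 (6T15) of order 360; the others are excluded. The observed types are precisely the cycle types that occur in S_4 (6T7). Each of the other remaining candidates has further cycle types, and by the Chebotarev density theorem the matching factorization patterns would occur for a proportion of primes equal to their share of the group: (C_3 x C_3) : C_4 (6T10) additionally contains elements of type 3+1+1+1 (4 of its 36 elements, about 11% of primes); A_6 (6T15) additionally contains elements of type 5+1, 3+1+1+1 (184 of its 360 elements, about 51% of primes). None of the 79 primes tested shows any such pattern (for each of these groups the chance of that is below 10^-4), which rules them out. Hence G = S_4 (6T7), of order 24.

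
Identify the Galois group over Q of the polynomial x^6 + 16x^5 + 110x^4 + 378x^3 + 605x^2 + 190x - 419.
A_4, A_4 acting on 6 points

The polynomial f is an irreducible sextic over Q, so G = Gal(f/Q) is one of the 16 transitive subgroups 6T1, ..., 6T16 of S_6. The discriminant of f is 5729525925351424 = 75693632^2, a perfect square, so G is contained in A_6. The transitive groups of degree 6 contained in A_6 are: A_4 (6T4, order 12), S_4 (6T7, order 24), (C_3 x C_3) : C_4 (6T10, order 36), PSL(2,5) (6T12, order 60), A_6 (6T15, order 360). By Dedekind's theorem, for a prime p not dividing disc(f) the degrees of the irreducible factors of f mod p form the cycle type of an element of G. Factoring f modulo the 33 such primes p <= 149 (skipping 2, 7, which divide the discriminant), each new pattern first appears at: mod 3: f = (x^3 + 2x + 2)(x^3 + x^2 + 2), pattern 3+3; mod 13: f = (x + 2)(x + 7)(x^2 + 5)(x^2 + 7x + 2), pattern 2+2+1+1. No other pattern occurs in this range, so the set of observed cycle types is {3+3, 2+2+1+1}. The candidates containing elements of all these cycle types are A_4 (6T4) of order 12, S_4 (6T7) of order 24, (C_3 x C_3) : C_4 (6T10) of order 36, PSL(2,5) (6T12) of order 60, A_6 (6T15) of order 360; the others are excluded. The observed types are precisely the cycle types that occur in A_4 (6T4) (apart from the identity). Each of the other remaining candidates has further cycle types, and by the Chebotarev density theorem the matching factorization patterns would occur for a proportion of primes equal to their share of the group: S_4 (6T7) additionally contains elements of type 4+2 (6 of its 24 elements, about 25% of primes); (C_3 x C_3) : C_4 (6T10) additionally contains elements of type 4+2, 3+1+1+1 (22 of its 36 elements, about 61% of primes); PSL(2,5) (6T12) additionally contains elements of type 5+1 (24 of its 60 elements, about 40% of primes); A_6 (6T15) additionally contains elements of type 5+1, 4+2, 3+1+1+1 (274 of its 360 elements, about 76% of primes). None of the 33 primes tested shows any such pattern (for each of these groups the chance of that is below 10^-4), which rules them out. Hence G = A_4 (6T4), of order 12.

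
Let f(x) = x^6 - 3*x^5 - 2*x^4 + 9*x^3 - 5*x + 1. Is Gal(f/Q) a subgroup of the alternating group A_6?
The polynomial is irreducible of degree 6 over Q. Its discriminant is 810448, which is not a perfect square. A Galois group lies in the alternating group exactly when the discriminant is a square in Q, so the Galois group (S_3) is not contained in A_6.

No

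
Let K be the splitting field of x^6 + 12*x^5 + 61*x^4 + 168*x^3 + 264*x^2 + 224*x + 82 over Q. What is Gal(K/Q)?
The polynomial f is an irreducible sextic over Q, so G = Gal(f/Q) is one of the 16 transitive subgroups 6T1, ..., 6T16 of S_6. The discriminant of f is -1722368, which is not a perfect square, so G is not contained in A_6. The transitive groups of degree 6 not contained in A_6 are: C_6 (6T1, order 6), S_3 (6T2, order 6), D_6 (6T3, order 12), C_3 x S_3 (6T5, order 18), A_4 x C_2 (6T6, order 24), S_4 (6T8, order 24), S_3 x S_3 (6T9, order 36), S_4 x C_2 (6T11, order 48), (S_3 x S_3) : C_2 (6T13, order 72), PGL(2,5) (6T14, order 120), S_6 (6T16, order 720). By Dedekind's theorem, for a prime p not dividing disc(f) the degrees of the irreducible factors of f mod p form the cycle type of an element of G. Factoring f modulo the 29 such primes p <= 127 (skipping 2, 29, which divide the discriminant), each new pattern first appears at: mod 3: f = (x^3 + x^2 + 2x + 1)(x^3 + 2x^2 + 1), pattern 3+3; mod 5: f = (x^6 + 2x^5 + x^4 + 3x^3 + 4x^2 + 4x + 2), pattern 6; mod 7: f = (x + 5)(x + 6)(x^4 + x^3 + 6x^2 + 2x + 6), pattern 4+1+1; mod 17: f = (x + 7)(x + 14)(x^2 + 2x + 15)(x^2 + 6x + 6), pattern 2+2+1+1; mod 23: f = (x^2 + 4x + 8)(x^2 + 14x + 15)(x^2 + 17x + 21), pattern 2+2+2; mod 67: f = (x^2 + 4x + 18)(x^4 + 8x^3 + 11x^2 + 47x + 12), pattern 4+2; mod 127: f = (x + 42)(x + 62)(x + 69)(x + 89)(x^2 + 4x + 125), pattern 2+1+1+1+1. No other pattern occurs in this range, so the set of observed cycle types is {3+3, 6, 4+1+1, 2+2+1+1, 2+2+2, 4+2, 2+1+1+1+1}. The candidates containing elements of all these cycle types are S_4 x C_2 (6T11) of order 48, S_6 (6T16) of order 720; the others are excluded. The observed types are precisely the cycle types that occur in S_4 x C_2 (6T11) (apart from the identity). Each of the other remaining candidates has further cycle types, and by the Chebotarev density theorem the matching factorization patterns would occur for a proportion of primes equal to their share of the group: S_6 (6T16) additionally contains elements of type 5+1, 3+2+1, 3+1+1+1 (304 of its 720 elements, about 42% of primes). None of the 29 primes tested shows any such pattern (for each of these groups the chance of that is below 10^-4), which rules them out. Hence G = S_4 x C_2 (6T11), of order 48.

S_4 x C_2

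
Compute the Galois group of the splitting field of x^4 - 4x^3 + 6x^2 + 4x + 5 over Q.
A_4 (also written A4)

The polynomial is an irreducible quartic over Q and its discriminant is 331776 = 576^2, a perfect square, so the Galois group is contained in A_4. The resolvent cubic y^3 - 6*y^2 - 36*y + 24 is irreducible over Q. An irreducible resolvent with square discriminant gives A_4.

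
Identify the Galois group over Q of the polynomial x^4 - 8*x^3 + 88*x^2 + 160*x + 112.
The polynomial is an irreducible quartic over Q and its discriminant is 78928412672, which is not a perfect square, so the Galois group is not contained in A_4. The resolvent cubic y^3 - 88*y^2 - 1728*y + 6656 has exactly one rational root, so the Galois group is C_4 or D_4. The quartic becomes reducible over Q(sqrt(disc)), so the group is C_4.

4T1: C_4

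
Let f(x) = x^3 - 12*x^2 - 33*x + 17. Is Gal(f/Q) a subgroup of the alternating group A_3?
Yes

The polynomial is irreducible of degree 3 over Q. Its discriminant is 531441 = 729^2, a perfect square. A Galois group lies in the alternating group exactly when the discriminant is a square in Q, so the Galois group (C_3) is contained in A_3.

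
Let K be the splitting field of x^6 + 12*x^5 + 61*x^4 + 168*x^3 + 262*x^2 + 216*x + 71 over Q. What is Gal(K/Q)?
The polynomial f is an irreducible sextic over Q, so G = Gal(f/Q) is one of the 16 transitive subgroups 6T1, ..., 6T16 of S_6. The discriminant of f is 153664 = 392^2, a perfect square, so G is contained in A_6. The transitive groups of degree 6 contained in A_6 are: A_4 (6T4, order 12), S_4 (6T7, order 24), (C_3 x C_3) : C_4 (6T10, order 36), PSL(2,5) (6T12, order 60), A_6 (6T15, order 360). By Dedekind's theorem, for a prime p not dividing disc(f) the degrees of the irreducible factors of f mod p form the cycle type of an element of G. Factoring f modulo the 33 such primes p <= 149 (skipping 2, 7, which divide the discriminant), each new pattern first appears at: mod 3: f = (x^3 + 2x + 1)(x^3 + 2x + 2), pattern 3+3; mod 13: f = (x + 8)(x + 9)(x^2 + 4x + 9)(x^2 + 4x + 10), pattern 2+2+1+1. No other pattern occurs in this range, so the set of observed cycle types is {3+3, 2+2+1+1}. The candidates containing elements of all these cycle types are A_4 (6T4) of order 12, S_4 (6T7) of order 24, (C_3 x C_3) : C_4 (6T10) of order 36, PSL(2,5) (6T12) of order 60, A_6 (6T15) of order 360; the others are excluded. The observed types are precisely the cycle types that occur in A_4 (6T4) (apart from the identity). Each of the other remaining candidates has further cycle types, and by the Chebotarev density theorem the matching factorization patterns would occur for a proportion of primes equal to their share of the group: S_4 (6T7) additionally contains elements of type 4+2 (6 of its 24 elements, about 25% of primes); (C_3 x C_3) : C_4 (6T10) additionally contains elements of type 4+2, 3+1+1+1 (22 of its 36 elements, about 61% of primes); PSL(2,5) (6T12) additionally contains elements of type 5+1 (24 of its 60 elements, about 40% of primes); A_6 (6T15) additionally contains elements of type 5+1, 4+2, 3+1+1+1 (274 of its 360 elements, about 76% of primes). None of the 33 primes tested shows any such pattern (for each of these groups the chance of that is below 10^-4), which rules them out. Hence G = A_4 (6T4), of order 12.

A_4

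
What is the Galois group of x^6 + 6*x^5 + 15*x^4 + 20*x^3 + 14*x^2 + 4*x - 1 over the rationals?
S_4, S_4(6d), the S_4-action on 6 points inside A_6

The polynomial f is an irreducible sextic over Q, so G = Gal(f/Q) is one of the 16 transitive subgroups 6T1, ..., 6T16 of S_6. The discriminant of f is 33856 = 184^2, a perfect square, so G is contained in A_6. The transitive groups of degree 6 contained in A_6 are: A_4 (6T4, order 12), S_4 (6T7, order 24), (C_3 x C_3) : C_4 (6T10, order 36), PSL(2,5) (6T12, order 60), A_6 (6T15, order 360). By Dedekind's theorem, for a prime p not dividing disc(f) the degrees of the irreducible factors of f mod p form the cycle type of an element of G. Factoring f modulo the 79 such primes p <= 419 (skipping 2, 23, which divide the discriminant), each new pattern first appears at: mod 3: f = (x^3 + x^2 + x + 2)(x^3 + 2x^2 + 1), pattern 3+3; mod 5: f = (x^2 + 2x + 4)(x^4 + 4x^3 + 3x^2 + 3x + 1), pattern 4+2; mod 19: f = (x + 6)(x + 15)(x^2 + 11x + 6)(x^2 + 12x + 7), pattern 2+2+1+1; mod 223: f = (x + 17)(x + 58)(x + 79)(x + 146)(x + 167)(x + 208), pattern 1+1+1+1+1+1. No other pattern occurs in this range, so the set of observed cycle types is {3+3, 4+2, 2+2+1+1, 1+1+1+1+1+1}. The candidates containing elements of all these cycle types are S_4 (6T7) of order 24, (C_3 x C_3) : C_4 (6T10) of order 36, A_6 (6T15) of order 360; the others are excluded. The observed types are precisely the cycle types that occur in S_4 (6T7). Each of the other remaining candidates has further cycle types, and by the Chebotarev density theorem the matching factorization patterns would occur for a proportion of primes equal to their share of the group: (C_3 x C_3) : C_4 (6T10) additionally contains elements of type 3+1+1+1 (4 of its 36 elements, about 11% of primes); A_6 (6T15) additionally contains elements of type 5+1, 3+1+1+1 (184 of its 360 elements, about 51% of primes). None of the 79 primes tested shows any such pattern (for each of these groups the chance of that is below 10^-4), which rules them out. Hence G = S_4 (6T7), of order 24.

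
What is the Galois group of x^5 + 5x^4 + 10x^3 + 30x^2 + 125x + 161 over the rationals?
The polynomial f is an irreducible quintic over Q, so G = Gal(f/Q) is a transitive subgroup of S_5: one of C_5 (5T1, order 5), D_5 (5T2, order 10), F_20 (5T3, order 20), A_5 (5T4, order 60) or S_5 (5T5, order 120). The discriminant of f is 148608800000, which is not a perfect square, so G is not contained in A_5. The transitive groups of degree 5 not contained in A_5 are: F_20 (5T3, order 20), S_5 (5T5, order 120). By Dedekind's theorem, for a prime p not dividing disc(f) the degrees of the irreducible factors of f mod p form the cycle type of an element of G. Factoring f modulo the 18 such primes p <= 71 (skipping 2, 5, which divide the discriminant), each new pattern first appears at: mod 3: f = (x + 1)(x^4 + x^3 + 2), pattern 4+1; mod 11: f = (x^5 + 5x^4 + 10x^3 + 8x^2 + 4x + 7), pattern 5; mod 19: f = (x + 15)(x^2 + 12x + 7)(x^2 + 16x + 18), pattern 2+2+1. No other pattern occurs in this range, so the set of observed cycle types is {4+1, 5, 2+2+1}. The candidates containing elements of all these cycle types are F_20 (5T3) of order 20, S_5 (5T5) of order 120; the others are excluded. The observed types are precisely the cycle types that occur in F_20 (5T3) (apart from the identity). Each of the other remaining candidates has further cycle types, and by the Chebotarev density theorem the matching factorization patterns would occur for a proportion of primes equal to their share of the group: S_5 (5T5) additionally contains elements of type 3+2, 3+1+1, 2+1+1+1 (50 of its 120 elements, about 42% of primes). None of the 18 primes tested shows any such pattern (for each of these groups the chance of that is below 10^-4), which rules them out. Hence G = F_20 (5T3), of order 20.

5T3: F_20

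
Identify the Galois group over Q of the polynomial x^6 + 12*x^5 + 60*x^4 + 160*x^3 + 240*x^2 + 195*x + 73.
(S_3 x S_3) : C_2 (order 72)

The polynomial f is an irreducible sextic over Q, so G = Gal(f/Q) is one of the 16 transitive subgroups 6T1, ..., 6T16 of S_6. The discriminant of f is -9059283, which is not a perfect square, so G is not contained in A_6. The transitive groups of degree 6 not contained in A_6 are: C_6 (6T1, order 6), S_3 (6T2, order 6), D_6 (6T3, order 12), C_3 x S_3 (6T5, order 18), A_4 x C_2 (6T6, order 24), S_4 (6T8, order 24), S_3 x S_3 (6T9, order 36), S_4 x C_2 (6T11, order 48), (S_3 x S_3) : C_2 (6T13, order 72), PGL(2,5) (6T14, order 120), S_6 (6T16, order 720). By Dedekind's theorem, for a prime p not dividing disc(f) the degrees of the irreducible factors of f mod p form the cycle type of an element of G. Factoring f modulo the 28 such primes p <= 127 (skipping 3, 17, 43, which divide the discriminant), each new pattern first appears at: mod 2: f = (x^6 + x + 1), pattern 6; mod 7: f = (x + 1)(x^2 + 2)(x^3 + 4x^2 + 5x + 5), pattern 3+2+1; mod 11: f = (x^2 + 6x + 10)(x^4 + 6x^3 + 3x^2 + 5x + 4), pattern 4+2; mod 13: f = (x + 7)(x + 12)(x^2 + x + 4)(x^2 + 5x + 9), pattern 2+2+1+1; mod 61: f = (x + 4)(x + 6)(x + 12)(x + 23)(x^2 + 28x + 41), pattern 2+1+1+1+1; mod 97: f = (x + 12)(x + 14)(x + 51)(x^3 + 32x^2 + 79x + 72), pattern 3+1+1+1; mod 113: f = (x^2 + 8x + 22)(x^2 + 49x + 86)(x^2 + 68x + 91), pattern 2+2+2; mod 127: f = (x^3 + 45x^2 + 59x + 52)(x^3 + 94x^2 + 89x + 82), pattern 3+3. No other pattern occurs in this range, so the set of observed cycle types is {6, 3+2+1, 4+2, 2+2+1+1, 2+1+1+1+1, 3+1+1+1, 2+2+2, 3+3}. The candidates containing elements of all these cycle types are (S_3 x S_3) : C_2 (6T13) of order 72, S_6 (6T16) of order 720; the others are excluded. The observed types are precisely the cycle types that occur in (S_3 x S_3) : C_2 (6T13) (apart from the identity). Each of the other remaining candidates has further cycle types, and by the Chebotarev density theorem the matching factorization patterns would occur for a proportion of primes equal to their share of the group: S_6 (6T16) additionally contains elements of type 5+1, 4+1+1 (234 of its 720 elements, about 32% of primes). None of the 28 primes tested shows any such pattern (for each of these groups the chance of that is below 10^-4), which rules them out. Hence G = (S_3 x S_3) : C_2 (6T13), of order 72.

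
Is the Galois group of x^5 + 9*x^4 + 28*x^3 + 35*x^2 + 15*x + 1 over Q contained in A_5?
Yes

The polynomial is irreducible of degree 5 over Q. Its discriminant is 14641 = 121^2, a perfect square. A Galois group lies in the alternating group exactly when the discriminant is a square in Q, so the Galois group (C_5) is contained in A_5.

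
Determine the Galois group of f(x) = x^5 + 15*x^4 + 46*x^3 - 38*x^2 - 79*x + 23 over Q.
The polynomial f is an irreducible quintic over Q, so G = Gal(f/Q) is a transitive subgroup of S_5: one of C_5 (5T1, order 5), D_5 (5T2, order 10), F_20 (5T3, order 20), A_5 (5T4, order 60) or S_5 (5T5, order 120). The discriminant of f is 8121314443264 = 2849792^2, a perfect square, so G is contained in A_5. The transitive groups of degree 5 contained in A_5 are: C_5 (5T1, order 5), D_5 (5T2, order 10), A_5 (5T4, order 60). By Dedekind's theorem, for a prime p not dividing disc(f) the degrees of the irreducible factors of f mod p form the cycle type of an element of G. Factoring f modulo the 14 such primes p <= 59 (skipping 2, 11, 23, which divide the discriminant), each new pattern first appears at: mod 3: f = (x^5 + x^3 + x^2 + 2x + 2), pattern 5; mod 43: f = (x + 14)(x + 19)(x + 20)(x + 23)(x + 25), pattern 1+1+1+1+1. No other pattern occurs in this range, so the set of observed cycle types is {5, 1+1+1+1+1}. The candidates containing elements of all these cycle types are C_5 (5T1) of order 5, D_5 (5T2) of order 10, A_5 (5T4) of order 60; the others are excluded. The observed types are precisely the cycle types that occur in C_5 (5T1). Each of the other remaining candidates has further cycle types, and by the Chebotarev density theorem the matching factorization patterns would occur for a proportion of primes equal to their share of the group: D_5 (5T2) additionally contains elements of type 2+2+1 (5 of its 10 elements, about 50% of primes); A_5 (5T4) additionally contains elements of type 3+1+1, 2+2+1 (35 of its 60 elements, about 58% of primes). None of the 14 primes tested shows any such pattern (for each of these groups the chance of that is below 10^-4), which rules them out. Hence G = C_5 (5T1), of order 5.

5T1: C_5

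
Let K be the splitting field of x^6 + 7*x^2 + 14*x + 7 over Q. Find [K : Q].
The degree of the splitting field over Q equals the order of the Galois group, so first determine the group. The polynomial f is an irreducible sextic over Q, so G = Gal(f/Q) is one of the 16 transitive subgroups 6T1, ..., 6T16 of S_6. The discriminant of f is -904619968, which is not a perfect square, so G is not contained in A_6. The transitive groups of degree 6 not contained in A_6 are: C_6 (6T1, order 6), S_3 (6T2, order 6), D_6 (6T3, order 12), C_3 x S_3 (6T5, order 18), A_4 x C_2 (6T6, order 24), S_4 (6T8, order 24), S_3 x S_3 (6T9, order 36), S_4 x C_2 (6T11, order 48), (S_3 x S_3) : C_2 (6T13, order 72), PGL(2,5) (6T14, order 120), S_6 (6T16, order 720). By Dedekind's theorem, for a prime p not dividing disc(f) the degrees of the irreducible factors of f mod p form the cycle type of an element of G. Factoring f modulo the 37 such primes p <= 173 (skipping 2, 7, 29, which divide the discriminant), each new pattern first appears at: mod 3: f = (x^6 + x^2 + 2x + 1), pattern 6; mod 11: f = (x^3 + 2x + 2)(x^3 + 9x + 9), pattern 3+3; mod 13: f = (x^2 + 3x + 5)(x^2 + 11x + 7)(x^2 + 12x + 8), pattern 2+2+2; mod 43: f = (x + 10)(x + 14)(x + 18)(x + 19)(x + 31)(x + 37), pattern 1+1+1+1+1+1. No other pattern occurs in this range, so the set of observed cycle types is {6, 3+3, 2+2+2, 1+1+1+1+1+1}. The candidates containing elements of all these cycle types are C_6 (6T1) of order 6, D_6 (6T3) of order 12, C_3 x S_3 (6T5) of order 18, A_4 x C_2 (6T6) of order 24, S_3 x S_3 (6T9) of order 36, S_4 x C_2 (6T11) of order 48, (S_3 x S_3) : C_2 (6T13) of order 72, PGL(2,5) (6T14) of order 120, S_6 (6T16) of order 720; the others are excluded. The observed types are precisely the cycle types that occur in C_6 (6T1). Each of the other remaining candidates has further cycle types, and by the Chebotarev density theorem the matching factorization patterns would occur for a proportion of primes equal to their share of the group: D_6 (6T3) additionally contains elements of type 2+2+1+1 (3 of its 12 elements, about 25% of primes); C_3 x S_3 (6T5) additionally contains elements of type 3+1+1+1 (4 of its 18 elements, about 22% of primes); A_4 x C_2 (6T6) additionally contains elements of type 2+2+1+1, 2+1+1+1+1 (6 of its 24 elements, about 25% of primes); S_3 x S_3 (6T9) additionally contains elements of type 3+1+1+1, 2+2+1+1 (13 of its 36 elements, about 36% of primes); S_4 x C_2 (6T11) additionally contains elements of type 4+2, 4+1+1, 2+2+1+1, 2+1+1+1+1 (24 of its 48 elements, about 50% of primes); (S_3 x S_3) : C_2 (6T13) additionally contains elements of type 4+2, 3+2+1, 3+1+1+1, 2+2+1+1, 2+1+1+1+1 (49 of its 72 elements, about 68% of primes); PGL(2,5) (6T14) additionally contains elements of type 5+1, 4+1+1, 2+2+1+1 (69 of its 120 elements, about 58% of primes); S_6 (6T16) additionally contains elements of type 5+1, 4+2, 4+1+1, 3+2+1, 3+1+1+1, 2+2+1+1, 2+1+1+1+1 (544 of its 720 elements, about 76% of primes). None of the 37 primes tested shows any such pattern (for each of these groups the chance of that is below 10^-4), which rules them out. Hence G = C_6 (6T1), of order 6. The Galois group C_6 (6T1) has order 6, so the splitting field has degree 6 over Q.

6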